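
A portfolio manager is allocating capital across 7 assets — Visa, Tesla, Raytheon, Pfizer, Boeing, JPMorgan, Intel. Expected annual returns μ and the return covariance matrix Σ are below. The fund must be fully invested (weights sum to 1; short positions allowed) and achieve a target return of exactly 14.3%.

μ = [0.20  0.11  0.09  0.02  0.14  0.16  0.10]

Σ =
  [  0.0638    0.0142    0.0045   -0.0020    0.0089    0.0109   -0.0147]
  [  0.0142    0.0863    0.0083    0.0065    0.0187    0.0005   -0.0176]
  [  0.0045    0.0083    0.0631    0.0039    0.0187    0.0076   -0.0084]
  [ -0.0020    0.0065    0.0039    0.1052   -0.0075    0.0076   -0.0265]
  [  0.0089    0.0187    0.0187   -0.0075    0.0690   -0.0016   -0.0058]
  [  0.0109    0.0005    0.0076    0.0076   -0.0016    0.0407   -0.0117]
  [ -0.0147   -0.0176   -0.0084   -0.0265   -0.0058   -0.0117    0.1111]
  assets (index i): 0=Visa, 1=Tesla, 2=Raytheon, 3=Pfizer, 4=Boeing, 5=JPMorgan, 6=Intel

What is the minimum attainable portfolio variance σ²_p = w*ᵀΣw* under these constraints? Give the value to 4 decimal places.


u=Σ⁻¹μ = [2.5368  0.7981  0.4297  0.5288  1.6804  3.7036  1.9985]
v=Σ⁻¹𝟙 = [12.2436  8.9317  9.3618  12.7345  11.4506  22.9073  18.7913]
a=μᵀu=1.672074  b=𝟙ᵀu=11.675847  c=𝟙ᵀv=96.420890  D=ac−b²=24.897472
λ₁=(c·0.143−b)/D = (96.420890·0.143−11.675847)/24.897472 = 0.084842
λ₂=(a−b·0.143)/D = (1.672074−11.675847·0.143)/24.897472 = 0.000098
w* = 0.084842·u + 0.000098·v:
  w_0 = 0.084842·2.5368 + 0.000098·12.2436 = 0.2164  (Visa)
  w_1 = 0.084842·0.7981 + 0.000098·8.9317 = 0.0686  (Tesla)
  w_2 = 0.084842·0.4297 + 0.000098·9.3618 = 0.0374  (Raytheon)
  w_3 = 0.084842·0.5288 + 0.000098·12.7345 = 0.0461  (Pfizer)
  w_4 = 0.084842·1.6804 + 0.000098·11.4506 = 0.1437  (Boeing)
  w_5 = 0.084842·3.7036 + 0.000098·22.9073 = 0.3165  (JPMorgan)
  w_6 = 0.084842·1.9985 + 0.000098·18.7913 = 0.1714  (Intel)
Σw_i=1.0000  μᵀw=0.1430
σ²=wᵀΣw=λ₁·μ_p+λ₂ = 0.084842·0.143 + 0.000098 = 0.012230 ≈ 0.0122

0.0122


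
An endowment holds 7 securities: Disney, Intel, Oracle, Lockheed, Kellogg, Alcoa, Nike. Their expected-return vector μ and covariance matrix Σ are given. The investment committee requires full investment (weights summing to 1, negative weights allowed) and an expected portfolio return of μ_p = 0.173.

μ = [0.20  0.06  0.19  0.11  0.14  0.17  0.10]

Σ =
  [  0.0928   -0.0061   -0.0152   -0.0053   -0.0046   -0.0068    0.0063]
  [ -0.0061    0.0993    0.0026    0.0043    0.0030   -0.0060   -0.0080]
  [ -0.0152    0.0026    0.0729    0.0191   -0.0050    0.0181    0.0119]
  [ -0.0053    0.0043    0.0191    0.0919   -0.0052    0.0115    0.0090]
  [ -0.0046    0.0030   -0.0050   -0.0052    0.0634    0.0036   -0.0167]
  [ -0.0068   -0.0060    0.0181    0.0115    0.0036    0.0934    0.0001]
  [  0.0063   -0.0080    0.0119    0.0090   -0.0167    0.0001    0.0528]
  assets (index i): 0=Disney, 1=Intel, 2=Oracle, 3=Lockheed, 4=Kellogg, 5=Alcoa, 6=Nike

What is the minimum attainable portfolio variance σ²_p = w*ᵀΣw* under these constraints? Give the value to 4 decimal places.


0.0163

g=Σ⁻¹μ = [2.7795  0.8336  2.5418  0.5954  3.0624  1.3900  1.9802]
h=Σ⁻¹𝟙 = [13.8345  12.0369  9.9982  6.9999  23.1199  8.7720  22.9618]
a=μᵀg=2.017415  b=𝟙ᵀg=13.182962  c=𝟙ᵀh=97.723164  D=ac−b²=23.357729
λ₁=(c·0.173−b)/D = (97.723164·0.173−13.182962)/23.357729 = 0.159397
λ₂=(a−b·0.173)/D = (2.017415−13.182962·0.173)/23.357729 = -0.011270
w* = 0.159397·g + -0.011270·h:
  w_0 = 0.159397·2.7795 + -0.011270·13.8345 = 0.2871  (Disney)
  w_1 = 0.159397·0.8336 + -0.011270·12.0369 = -0.0028  (Intel)
  w_2 = 0.159397·2.5418 + -0.011270·9.9982 = 0.2925  (Oracle)
  w_3 = 0.159397·0.5954 + -0.011270·6.9999 = 0.0160  (Lockheed)
  w_4 = 0.159397·3.0624 + -0.011270·23.1199 = 0.2276  (Kellogg)
  w_5 = 0.159397·1.3900 + -0.011270·8.7720 = 0.1227  (Alcoa)
  w_6 = 0.159397·1.9802 + -0.011270·22.9618 = 0.0569  (Nike)
Σw_i=1.0000  μᵀw=0.1730
σ²=wᵀΣw=λ₁·μ_p+λ₂ = 0.159397·0.173 + -0.011270 = 0.016306 ≈ 0.0163


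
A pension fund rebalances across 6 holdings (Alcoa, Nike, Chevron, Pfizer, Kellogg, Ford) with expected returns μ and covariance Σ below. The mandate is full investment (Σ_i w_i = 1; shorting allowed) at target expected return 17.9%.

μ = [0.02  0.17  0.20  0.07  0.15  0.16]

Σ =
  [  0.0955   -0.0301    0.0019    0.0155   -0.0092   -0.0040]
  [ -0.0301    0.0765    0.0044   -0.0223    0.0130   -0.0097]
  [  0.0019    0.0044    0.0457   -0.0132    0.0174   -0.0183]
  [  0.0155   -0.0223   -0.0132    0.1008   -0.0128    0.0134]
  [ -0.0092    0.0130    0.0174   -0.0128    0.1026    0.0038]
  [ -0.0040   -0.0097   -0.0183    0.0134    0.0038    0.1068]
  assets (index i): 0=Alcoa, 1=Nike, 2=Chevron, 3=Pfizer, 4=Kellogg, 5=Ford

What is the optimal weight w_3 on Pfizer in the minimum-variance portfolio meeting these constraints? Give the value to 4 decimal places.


0.0874

g=Σ⁻¹μ = [0.9255  3.0104  5.3889  1.6357  0.3607  2.5115]
h=Σ⁻¹𝟙 = [15.8933  23.1069  27.2925  14.8338  4.9217  14.6974]
a=μᵀg=2.178505  b=𝟙ᵀg=13.832738  c=𝟙ᵀh=100.745562  D=ac−b²=28.130075
λ₁=(c·0.179−b)/D = (100.745562·0.179−13.832738)/28.130075 = 0.149332
λ₂=(a−b·0.179)/D = (2.178505−13.832738·0.179)/28.130075 = -0.010578
w* = 0.149332·g + -0.010578·h:
  w_0 = 0.149332·0.9255 + -0.010578·15.8933 = -0.0299  (Alcoa)
  w_1 = 0.149332·3.0104 + -0.010578·23.1069 = 0.2051  (Nike)
  w_2 = 0.149332·5.3889 + -0.010578·27.2925 = 0.5160  (Chevron)
  w_3 = 0.149332·1.6357 + -0.010578·14.8338 = 0.0874  (Pfizer)
  w_4 = 0.149332·0.3607 + -0.010578·4.9217 = 0.0018  (Kellogg)
  w_5 = 0.149332·2.5115 + -0.010578·14.6974 = 0.2196  (Ford)
Σw_i=1.0000  μᵀw=0.1790
σ²=wᵀΣw=λ₁·μ_p+λ₂ = 0.149332·0.179 + -0.010578 = 0.016153 ≈ 0.0162


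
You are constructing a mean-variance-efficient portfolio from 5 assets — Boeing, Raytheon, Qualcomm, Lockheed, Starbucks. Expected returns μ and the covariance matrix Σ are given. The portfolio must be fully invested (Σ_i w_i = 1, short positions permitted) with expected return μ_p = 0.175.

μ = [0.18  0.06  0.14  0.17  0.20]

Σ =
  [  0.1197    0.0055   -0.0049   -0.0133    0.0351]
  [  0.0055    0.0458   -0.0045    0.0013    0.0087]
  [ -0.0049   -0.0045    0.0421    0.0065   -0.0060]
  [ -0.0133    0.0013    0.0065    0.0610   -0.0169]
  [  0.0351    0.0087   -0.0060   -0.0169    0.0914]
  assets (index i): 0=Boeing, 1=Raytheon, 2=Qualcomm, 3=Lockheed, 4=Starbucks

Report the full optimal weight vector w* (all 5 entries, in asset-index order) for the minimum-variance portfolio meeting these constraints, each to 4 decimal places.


0.1261  -0.0387  0.2900  0.3498  0.2728

x=Σ⁻¹μ = [1.2512  0.9308  3.4029  3.3598  2.4637]
y=Σ⁻¹𝟙 = [7.1480  20.8611  25.6508  17.8769  11.1996]
a=μᵀx=1.821377  b=𝟙ᵀx=11.408391  c=𝟙ᵀy=82.736291  D=ac−b²=20.542598
λ₁=(c·0.175−b)/D = (82.736291·0.175−11.408391)/20.542598 = 0.149468
λ₂=(a−b·0.175)/D = (1.821377−11.408391·0.175)/20.542598 = -0.008523
w* = 0.149468·x + -0.008523·y:
  w_0 = 0.149468·1.2512 + -0.008523·7.1480 = 0.1261  (Boeing)
  w_1 = 0.149468·0.9308 + -0.008523·20.8611 = -0.0387  (Raytheon)
  w_2 = 0.149468·3.4029 + -0.008523·25.6508 = 0.2900  (Qualcomm)
  w_3 = 0.149468·3.3598 + -0.008523·17.8769 = 0.3498  (Lockheed)
  w_4 = 0.149468·2.4637 + -0.008523·11.1996 = 0.2728  (Starbucks)
Σw_i=1.0000  μᵀw=0.1750
σ²=wᵀΣw=λ₁·μ_p+λ₂ = 0.149468·0.175 + -0.008523 = 0.017634 ≈ 0.0176


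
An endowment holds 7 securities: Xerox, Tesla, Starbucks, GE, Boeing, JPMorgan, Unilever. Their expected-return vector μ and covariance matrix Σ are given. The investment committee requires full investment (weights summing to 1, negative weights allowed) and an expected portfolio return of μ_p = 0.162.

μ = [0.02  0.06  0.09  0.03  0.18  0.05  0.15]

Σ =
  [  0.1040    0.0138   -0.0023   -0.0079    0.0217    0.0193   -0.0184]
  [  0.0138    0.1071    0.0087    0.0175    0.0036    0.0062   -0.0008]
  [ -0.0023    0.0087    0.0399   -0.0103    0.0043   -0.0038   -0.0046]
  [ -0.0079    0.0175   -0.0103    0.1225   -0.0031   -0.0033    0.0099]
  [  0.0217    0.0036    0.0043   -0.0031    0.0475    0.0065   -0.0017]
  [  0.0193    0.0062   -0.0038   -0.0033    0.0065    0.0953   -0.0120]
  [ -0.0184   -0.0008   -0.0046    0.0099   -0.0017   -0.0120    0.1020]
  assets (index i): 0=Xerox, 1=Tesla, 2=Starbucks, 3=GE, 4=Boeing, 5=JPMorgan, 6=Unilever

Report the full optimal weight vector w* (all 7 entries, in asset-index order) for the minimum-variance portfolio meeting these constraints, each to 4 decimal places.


-0.1150  0.0226  0.2203  0.0043  0.5999  0.0518  0.2160

p=Σ⁻¹μ = [-0.3806  0.2303  2.1138  0.3475  3.7485  0.6291  1.6018]
q=Σ⁻¹𝟙 = [7.8974  3.3379  28.4185  10.1826  14.2686  10.8337  13.0604]
a=μᵀp=1.153327  b=𝟙ᵀp=8.290463  c=𝟙ᵀq=87.999210  D=ac−b²=32.760046
λ₁=(c·0.162−b)/D = (87.999210·0.162−8.290463)/32.760046 = 0.182094
λ₂=(a−b·0.162)/D = (1.153327−8.290463·0.162)/32.760046 = -0.005791
w* = 0.182094·p + -0.005791·q:
  w_0 = 0.182094·-0.3806 + -0.005791·7.8974 = -0.1150  (Xerox)
  w_1 = 0.182094·0.2303 + -0.005791·3.3379 = 0.0226  (Tesla)
  w_2 = 0.182094·2.1138 + -0.005791·28.4185 = 0.2203  (Starbucks)
  w_3 = 0.182094·0.3475 + -0.005791·10.1826 = 0.0043  (GE)
  w_4 = 0.182094·3.7485 + -0.005791·14.2686 = 0.5999  (Boeing)
  w_5 = 0.182094·0.6291 + -0.005791·10.8337 = 0.0518  (JPMorgan)
  w_6 = 0.182094·1.6018 + -0.005791·13.0604 = 0.2160  (Unilever)
Σw_i=1.0000  μᵀw=0.1620
σ²=wᵀΣw=λ₁·μ_p+λ₂ = 0.182094·0.162 + -0.005791 = 0.023708 ≈ 0.0237


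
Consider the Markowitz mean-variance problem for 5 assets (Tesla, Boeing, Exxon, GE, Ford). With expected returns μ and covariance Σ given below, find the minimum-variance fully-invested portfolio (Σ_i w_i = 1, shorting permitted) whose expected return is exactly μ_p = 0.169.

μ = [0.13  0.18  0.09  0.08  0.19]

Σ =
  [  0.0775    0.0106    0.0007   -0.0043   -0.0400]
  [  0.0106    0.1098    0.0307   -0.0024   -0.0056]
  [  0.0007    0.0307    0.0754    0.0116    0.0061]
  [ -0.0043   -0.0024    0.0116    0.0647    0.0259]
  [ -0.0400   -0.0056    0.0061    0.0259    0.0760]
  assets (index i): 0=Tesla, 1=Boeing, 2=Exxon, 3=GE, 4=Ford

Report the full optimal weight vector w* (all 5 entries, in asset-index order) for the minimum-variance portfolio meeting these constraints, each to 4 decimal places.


0.3968  0.1479  0.0170  -0.0544  0.4927

g=Σ⁻¹μ = [3.9325  1.4245  0.2529  -0.4144  4.7956]
h=Σ⁻¹𝟙 = [24.6407  5.9244  7.7119  6.4209  23.7561]
a=μᵀg=1.668407  b=𝟙ᵀg=9.991080  c=𝟙ᵀh=68.453994  D=ac−b²=14.387422
λ₁=(c·0.169−b)/D = (68.453994·0.169−9.991080)/14.387422 = 0.109654
λ₂=(a−b·0.169)/D = (1.668407−9.991080·0.169)/14.387422 = -0.001396
w* = 0.109654·g + -0.001396·h:
  w_0 = 0.109654·3.9325 + -0.001396·24.6407 = 0.3968  (Tesla)
  w_1 = 0.109654·1.4245 + -0.001396·5.9244 = 0.1479  (Boeing)
  w_2 = 0.109654·0.2529 + -0.001396·7.7119 = 0.0170  (Exxon)
  w_3 = 0.109654·-0.4144 + -0.001396·6.4209 = -0.0544  (GE)
  w_4 = 0.109654·4.7956 + -0.001396·23.7561 = 0.4927  (Ford)
Σw_i=1.0000  μᵀw=0.1690
σ²=wᵀΣw=λ₁·μ_p+λ₂ = 0.109654·0.169 + -0.001396 = 0.017136 ≈ 0.0171


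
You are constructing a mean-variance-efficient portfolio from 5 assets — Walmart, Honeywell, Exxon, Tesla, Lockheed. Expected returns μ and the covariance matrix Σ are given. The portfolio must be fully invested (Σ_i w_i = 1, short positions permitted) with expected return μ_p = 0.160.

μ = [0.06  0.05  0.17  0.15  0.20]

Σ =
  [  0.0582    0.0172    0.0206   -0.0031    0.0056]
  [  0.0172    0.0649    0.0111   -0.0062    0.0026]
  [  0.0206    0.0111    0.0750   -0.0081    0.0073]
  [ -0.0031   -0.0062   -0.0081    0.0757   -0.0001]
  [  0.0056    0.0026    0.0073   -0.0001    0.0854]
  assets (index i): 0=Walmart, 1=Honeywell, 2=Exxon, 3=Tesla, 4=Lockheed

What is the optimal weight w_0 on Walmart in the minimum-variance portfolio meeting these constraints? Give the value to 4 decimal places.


g=Σ⁻¹μ = [0.0048  0.5193  2.2250  2.2651  2.1383]
h=Σ⁻¹𝟙 = [10.1010  12.2091  9.4803  15.6511  9.8835]
a=μᵀg=1.171926  b=𝟙ᵀg=7.152529  c=𝟙ᵀh=57.325017  D=ac−b²=16.021999
λ₁=(c·0.160−b)/D = (57.325017·0.160−7.152529)/16.021999 = 0.126044
λ₂=(a−b·0.160)/D = (1.171926−7.152529·0.160)/16.021999 = 0.001718
w* = 0.126044·g + 0.001718·h:
  w_0 = 0.126044·0.0048 + 0.001718·10.1010 = 0.0180  (Walmart)
  w_1 = 0.126044·0.5193 + 0.001718·12.2091 = 0.0864  (Honeywell)
  w_2 = 0.126044·2.2250 + 0.001718·9.4803 = 0.2967  (Exxon)
  w_3 = 0.126044·2.2651 + 0.001718·15.6511 = 0.3124  (Tesla)
  w_4 = 0.126044·2.1383 + 0.001718·9.8835 = 0.2865  (Lockheed)
Σw_i=1.0000  μᵀw=0.1600
σ²=wᵀΣw=λ₁·μ_p+λ₂ = 0.126044·0.160 + 0.001718 = 0.021885 ≈ 0.0219

0.0180


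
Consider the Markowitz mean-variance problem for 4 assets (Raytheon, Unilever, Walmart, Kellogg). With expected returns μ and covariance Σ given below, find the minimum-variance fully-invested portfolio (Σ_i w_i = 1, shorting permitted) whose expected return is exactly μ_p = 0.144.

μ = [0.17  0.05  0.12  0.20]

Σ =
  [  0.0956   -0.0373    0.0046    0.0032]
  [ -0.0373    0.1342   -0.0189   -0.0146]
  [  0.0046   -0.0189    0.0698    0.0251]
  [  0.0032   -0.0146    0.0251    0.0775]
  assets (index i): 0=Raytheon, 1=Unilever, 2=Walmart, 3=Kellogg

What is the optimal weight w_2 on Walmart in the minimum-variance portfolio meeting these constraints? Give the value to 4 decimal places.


p=Σ⁻¹μ = [2.1901  1.3959  1.0897  2.4003]
q=Σ⁻¹𝟙 = [15.2044  14.7376  13.4715  10.6888]
a=μᵀp=1.052929  b=𝟙ᵀp=7.075970  c=𝟙ᵀq=54.102362  D=ac−b²=6.896601
λ₁=(c·0.144−b)/D = (54.102362·0.144−7.075970)/6.896601 = 0.103641
λ₂=(a−b·0.144)/D = (1.052929−7.075970·0.144)/6.896601 = 0.004928
w* = 0.103641·p + 0.004928·q:
  w_0 = 0.103641·2.1901 + 0.004928·15.2044 = 0.3019  (Raytheon)
  w_1 = 0.103641·1.3959 + 0.004928·14.7376 = 0.2173  (Unilever)
  w_2 = 0.103641·1.0897 + 0.004928·13.4715 = 0.1793  (Walmart)
  w_3 = 0.103641·2.4003 + 0.004928·10.6888 = 0.3014  (Kellogg)
Σw_i=1.0000  μᵀw=0.1440
σ²=wᵀΣw=λ₁·μ_p+λ₂ = 0.103641·0.144 + 0.004928 = 0.019853 ≈ 0.0199

0.1793


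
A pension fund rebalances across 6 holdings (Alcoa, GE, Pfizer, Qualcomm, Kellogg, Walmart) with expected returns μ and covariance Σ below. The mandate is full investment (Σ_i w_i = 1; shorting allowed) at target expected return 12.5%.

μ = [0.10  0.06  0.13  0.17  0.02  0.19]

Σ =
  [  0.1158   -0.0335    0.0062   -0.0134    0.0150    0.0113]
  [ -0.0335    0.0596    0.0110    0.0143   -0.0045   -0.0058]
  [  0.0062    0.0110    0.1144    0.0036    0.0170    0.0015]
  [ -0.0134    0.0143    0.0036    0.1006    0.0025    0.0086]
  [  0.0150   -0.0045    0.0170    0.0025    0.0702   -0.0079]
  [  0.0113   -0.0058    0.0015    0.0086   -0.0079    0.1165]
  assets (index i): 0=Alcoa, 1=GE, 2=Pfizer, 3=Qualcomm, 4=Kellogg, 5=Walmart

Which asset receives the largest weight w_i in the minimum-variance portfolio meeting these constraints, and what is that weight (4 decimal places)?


GE (0.2320)

u=Σ⁻¹μ = [1.2296  1.3155  0.8760  1.5108  0.0043  1.4546]
v=Σ⁻¹𝟙 = [13.7006  23.9302  3.4642  7.1763  12.7401  8.7357]
a=μᵀu=0.849070  b=𝟙ᵀu=6.390785  c=𝟙ᵀv=69.747200  D=ac−b²=18.378117
λ₁=(c·0.125−b)/D = (69.747200·0.125−6.390785)/18.378117 = 0.126651
λ₂=(a−b·0.125)/D = (0.849070−6.390785·0.125)/18.378117 = 0.002733
w* = 0.126651·u + 0.002733·v:
  w_0 = 0.126651·1.2296 + 0.002733·13.7006 = 0.1932  (Alcoa)
  w_1 = 0.126651·1.3155 + 0.002733·23.9302 = 0.2320  (GE)
  w_2 = 0.126651·0.8760 + 0.002733·3.4642 = 0.1204  (Pfizer)
  w_3 = 0.126651·1.5108 + 0.002733·7.1763 = 0.2110  (Qualcomm)
  w_4 = 0.126651·0.0043 + 0.002733·12.7401 = 0.0354  (Kellogg)
  w_5 = 0.126651·1.4546 + 0.002733·8.7357 = 0.2081  (Walmart)
Σw_i=1.0000  μᵀw=0.1250
σ²=wᵀΣw=λ₁·μ_p+λ₂ = 0.126651·0.125 + 0.002733 = 0.018564 ≈ 0.0186


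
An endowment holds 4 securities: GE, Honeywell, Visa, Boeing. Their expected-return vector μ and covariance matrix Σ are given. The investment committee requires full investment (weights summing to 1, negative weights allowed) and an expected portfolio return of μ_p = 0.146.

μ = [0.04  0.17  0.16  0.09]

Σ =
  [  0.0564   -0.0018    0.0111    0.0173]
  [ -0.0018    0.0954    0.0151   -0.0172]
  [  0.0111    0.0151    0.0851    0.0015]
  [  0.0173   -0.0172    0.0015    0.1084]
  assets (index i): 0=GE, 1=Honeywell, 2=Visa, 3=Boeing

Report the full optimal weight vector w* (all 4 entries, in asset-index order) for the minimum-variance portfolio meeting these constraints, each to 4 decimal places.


0.0098  0.3961  0.3544  0.2397

g=Σ⁻¹μ = [0.1364  1.7329  1.5361  1.0622]
h=Σ⁻¹𝟙 = [13.8889  11.0667  7.8231  8.6562]
a=μᵀg=0.641431  b=𝟙ᵀg=4.467636  c=𝟙ᵀh=41.434795  D=ac−b²=6.617791
λ₁=(c·0.146−b)/D = (41.434795·0.146−4.467636)/6.617791 = 0.239029
λ₂=(a−b·0.146)/D = (0.641431−4.467636·0.146)/6.617791 = -0.001639
w* = 0.239029·g + -0.001639·h:
  w_0 = 0.239029·0.1364 + -0.001639·13.8889 = 0.0098  (GE)
  w_1 = 0.239029·1.7329 + -0.001639·11.0667 = 0.3961  (Honeywell)
  w_2 = 0.239029·1.5361 + -0.001639·7.8231 = 0.3544  (Visa)
  w_3 = 0.239029·1.0622 + -0.001639·8.6562 = 0.2397  (Boeing)
Σw_i=1.0000  μᵀw=0.1460
σ²=wᵀΣw=λ₁·μ_p+λ₂ = 0.239029·0.146 + -0.001639 = 0.033260 ≈ 0.0333


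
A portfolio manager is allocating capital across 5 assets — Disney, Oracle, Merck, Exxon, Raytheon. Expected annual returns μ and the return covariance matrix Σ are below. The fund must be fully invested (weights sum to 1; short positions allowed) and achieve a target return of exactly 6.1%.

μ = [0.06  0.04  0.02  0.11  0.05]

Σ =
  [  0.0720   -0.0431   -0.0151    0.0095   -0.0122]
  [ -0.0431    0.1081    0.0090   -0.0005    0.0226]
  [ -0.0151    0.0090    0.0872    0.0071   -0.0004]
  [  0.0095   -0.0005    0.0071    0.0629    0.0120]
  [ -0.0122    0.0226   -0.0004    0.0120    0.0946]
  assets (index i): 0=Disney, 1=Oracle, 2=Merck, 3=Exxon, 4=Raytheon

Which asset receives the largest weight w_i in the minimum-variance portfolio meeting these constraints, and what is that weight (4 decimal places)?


Disney (0.3341)

x=Σ⁻¹μ = [1.2013  0.7709  0.2382  1.4872  0.3117]
y=Σ⁻¹𝟙 = [27.4708  17.2213  13.7867  8.6197  8.9643]
a=μᵀx=0.286849  b=𝟙ᵀx=4.009219  c=𝟙ᵀy=76.062844  D=ac−b²=5.744746
λ₁=(c·0.061−b)/D = (76.062844·0.061−4.009219)/5.744746 = 0.109772
λ₂=(a−b·0.061)/D = (0.286849−4.009219·0.061)/5.744746 = 0.007361
w* = 0.109772·x + 0.007361·y:
  w_0 = 0.109772·1.2013 + 0.007361·27.4708 = 0.3341  (Disney)
  w_1 = 0.109772·0.7709 + 0.007361·17.2213 = 0.2114  (Oracle)
  w_2 = 0.109772·0.2382 + 0.007361·13.7867 = 0.1276  (Merck)
  w_3 = 0.109772·1.4872 + 0.007361·8.6197 = 0.2267  (Exxon)
  w_4 = 0.109772·0.3117 + 0.007361·8.9643 = 0.1002  (Raytheon)
Σw_i=1.0000  μᵀw=0.0610
σ²=wᵀΣw=λ₁·μ_p+λ₂ = 0.109772·0.061 + 0.007361 = 0.014057 ≈ 0.0141


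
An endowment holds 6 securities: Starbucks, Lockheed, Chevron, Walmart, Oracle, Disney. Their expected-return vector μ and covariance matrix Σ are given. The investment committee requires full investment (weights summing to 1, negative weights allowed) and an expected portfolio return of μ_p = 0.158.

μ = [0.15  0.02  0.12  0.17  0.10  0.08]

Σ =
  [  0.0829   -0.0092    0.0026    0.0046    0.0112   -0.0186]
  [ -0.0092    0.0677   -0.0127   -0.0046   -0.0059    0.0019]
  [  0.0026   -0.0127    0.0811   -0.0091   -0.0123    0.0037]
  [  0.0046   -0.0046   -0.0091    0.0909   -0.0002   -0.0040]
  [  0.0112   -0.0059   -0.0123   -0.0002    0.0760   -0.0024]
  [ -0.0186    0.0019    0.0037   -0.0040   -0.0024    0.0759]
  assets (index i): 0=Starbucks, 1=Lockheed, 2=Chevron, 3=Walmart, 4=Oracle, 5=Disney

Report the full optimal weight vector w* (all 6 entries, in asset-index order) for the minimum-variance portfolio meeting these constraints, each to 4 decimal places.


0.3027  -0.1658  0.2307  0.3927  0.1143  0.1254

p=Σ⁻¹μ = [1.9042  1.1583  1.9930  2.1036  1.5022  1.5529]
q=Σ⁻¹𝟙 = [14.6768  22.1646  18.6175  14.0085  16.2887  16.5628]
a=μᵀp=1.180022  b=𝟙ᵀp=10.214237  c=𝟙ᵀq=102.318758  D=ac−b²=16.407704
λ₁=(c·0.158−b)/D = (102.318758·0.158−10.214237)/16.407704 = 0.362764
λ₂=(a−b·0.158)/D = (1.180022−10.214237·0.158)/16.407704 = -0.026440
w* = 0.362764·p + -0.026440·q:
  w_0 = 0.362764·1.9042 + -0.026440·14.6768 = 0.3027  (Starbucks)
  w_1 = 0.362764·1.1583 + -0.026440·22.1646 = -0.1658  (Lockheed)
  w_2 = 0.362764·1.9930 + -0.026440·18.6175 = 0.2307  (Chevron)
  w_3 = 0.362764·2.1036 + -0.026440·14.0085 = 0.3927  (Walmart)
  w_4 = 0.362764·1.5022 + -0.026440·16.2887 = 0.1143  (Oracle)
  w_5 = 0.362764·1.5529 + -0.026440·16.5628 = 0.1254  (Disney)
Σw_i=1.0000  μᵀw=0.1580
σ²=wᵀΣw=λ₁·μ_p+λ₂ = 0.362764·0.158 + -0.026440 = 0.030876 ≈ 0.0309


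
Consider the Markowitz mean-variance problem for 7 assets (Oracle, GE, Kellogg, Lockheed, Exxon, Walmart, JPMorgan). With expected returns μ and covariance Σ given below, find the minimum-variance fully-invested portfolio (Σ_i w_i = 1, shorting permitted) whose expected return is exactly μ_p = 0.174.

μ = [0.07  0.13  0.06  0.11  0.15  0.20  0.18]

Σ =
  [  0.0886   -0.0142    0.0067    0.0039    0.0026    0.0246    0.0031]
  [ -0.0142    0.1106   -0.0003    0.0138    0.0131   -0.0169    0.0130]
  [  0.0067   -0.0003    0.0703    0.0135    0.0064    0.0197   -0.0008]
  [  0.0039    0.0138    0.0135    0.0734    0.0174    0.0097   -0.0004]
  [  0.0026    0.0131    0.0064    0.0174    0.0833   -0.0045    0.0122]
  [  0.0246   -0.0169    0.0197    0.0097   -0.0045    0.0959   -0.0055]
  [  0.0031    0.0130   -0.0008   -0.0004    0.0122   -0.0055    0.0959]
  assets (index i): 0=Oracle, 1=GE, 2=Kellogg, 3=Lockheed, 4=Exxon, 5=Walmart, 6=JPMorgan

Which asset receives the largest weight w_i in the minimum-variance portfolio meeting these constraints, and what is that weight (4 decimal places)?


Walmart (0.3645)

x=Σ⁻¹μ = [0.1960  1.1150  -0.0473  0.6646  1.3638  2.3347  1.6823]
y=Σ⁻¹𝟙 = [8.9601  8.6573  9.2718  7.0817  7.3393  7.8708  8.5889]
a=μᵀx=1.203252  b=𝟙ᵀx=7.309024  c=𝟙ᵀy=57.770004  D=ac−b²=16.090055
λ₁=(c·0.174−b)/D = (57.770004·0.174−7.309024)/16.090055 = 0.170475
λ₂=(a−b·0.174)/D = (1.203252−7.309024·0.174)/16.090055 = -0.004258
w* = 0.170475·x + -0.004258·y:
  w_0 = 0.170475·0.1960 + -0.004258·8.9601 = -0.0047  (Oracle)
  w_1 = 0.170475·1.1150 + -0.004258·8.6573 = 0.1532  (GE)
  w_2 = 0.170475·-0.0473 + -0.004258·9.2718 = -0.0476  (Kellogg)
  w_3 = 0.170475·0.6646 + -0.004258·7.0817 = 0.0831  (Lockheed)
  w_4 = 0.170475·1.3638 + -0.004258·7.3393 = 0.2012  (Exxon)
  w_5 = 0.170475·2.3347 + -0.004258·7.8708 = 0.3645  (Walmart)
  w_6 = 0.170475·1.6823 + -0.004258·8.5889 = 0.2502  (JPMorgan)
Σw_i=1.0000  μᵀw=0.1740
σ²=wᵀΣw=λ₁·μ_p+λ₂ = 0.170475·0.174 + -0.004258 = 0.025404 ≈ 0.0254


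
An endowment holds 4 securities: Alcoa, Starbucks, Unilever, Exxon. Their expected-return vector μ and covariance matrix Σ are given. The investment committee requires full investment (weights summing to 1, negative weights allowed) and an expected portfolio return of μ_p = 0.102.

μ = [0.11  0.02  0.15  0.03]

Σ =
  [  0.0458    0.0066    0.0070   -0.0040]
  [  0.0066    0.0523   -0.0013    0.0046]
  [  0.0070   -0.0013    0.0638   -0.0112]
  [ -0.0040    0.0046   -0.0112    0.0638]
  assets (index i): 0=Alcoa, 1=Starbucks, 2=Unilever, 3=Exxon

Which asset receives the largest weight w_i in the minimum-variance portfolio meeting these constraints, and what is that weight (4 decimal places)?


x=Σ⁻¹μ = [2.1264  0.0831  2.2951  1.0004]
y=Σ⁻¹𝟙 = [18.5947  15.5538  17.2414  18.7451]
a=μᵀx=0.609843  b=𝟙ᵀx=5.505052  c=𝟙ᵀy=70.134900  D=ac−b²=12.465701
λ₁=(c·0.102−b)/D = (70.134900·0.102−5.505052)/12.465701 = 0.132260
λ₂=(a−b·0.102)/D = (0.609843−5.505052·0.102)/12.465701 = 0.003877
w* = 0.132260·x + 0.003877·y:
  w_0 = 0.132260·2.1264 + 0.003877·18.5947 = 0.3533  (Alcoa)
  w_1 = 0.132260·0.0831 + 0.003877·15.5538 = 0.0713  (Starbucks)
  w_2 = 0.132260·2.2951 + 0.003877·17.2414 = 0.3704  (Unilever)
  w_3 = 0.132260·1.0004 + 0.003877·18.7451 = 0.2050  (Exxon)
Σw_i=1.0000  μᵀw=0.1020
σ²=wᵀΣw=λ₁·μ_p+λ₂ = 0.132260·0.102 + 0.003877 = 0.017367 ≈ 0.0174

Unilever (0.3704)


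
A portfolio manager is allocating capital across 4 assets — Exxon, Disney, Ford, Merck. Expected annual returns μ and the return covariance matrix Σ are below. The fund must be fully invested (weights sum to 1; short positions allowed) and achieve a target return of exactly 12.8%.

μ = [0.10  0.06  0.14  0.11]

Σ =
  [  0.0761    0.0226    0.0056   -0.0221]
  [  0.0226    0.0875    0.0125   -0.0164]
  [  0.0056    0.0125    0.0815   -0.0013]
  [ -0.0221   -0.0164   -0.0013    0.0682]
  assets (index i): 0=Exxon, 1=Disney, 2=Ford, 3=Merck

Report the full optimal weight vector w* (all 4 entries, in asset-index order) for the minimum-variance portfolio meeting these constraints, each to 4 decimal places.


g=Σ⁻¹μ = [1.7379  0.4466  1.5668  2.3133]
h=Σ⁻¹𝟙 = [15.9249  10.0950  9.9854  22.4410]
a=μᵀg=0.674406  b=𝟙ᵀg=6.064650  c=𝟙ᵀh=58.446265  D=ac−b²=2.636534
λ₁=(c·0.128−b)/D = (58.446265·0.128−6.064650)/2.636534 = 0.537248
λ₂=(a−b·0.128)/D = (0.674406−6.064650·0.128)/2.636534 = -0.038638
w* = 0.537248·g + -0.038638·h:
  w_0 = 0.537248·1.7379 + -0.038638·15.9249 = 0.3184  (Exxon)
  w_1 = 0.537248·0.4466 + -0.038638·10.0950 = -0.1501  (Disney)
  w_2 = 0.537248·1.5668 + -0.038638·9.9854 = 0.4559  (Ford)
  w_3 = 0.537248·2.3133 + -0.038638·22.4410 = 0.3758  (Merck)
Σw_i=1.0000  μᵀw=0.1280
σ²=wᵀΣw=λ₁·μ_p+λ₂ = 0.537248·0.128 + -0.038638 = 0.030130 ≈ 0.0301

0.3184  -0.1501  0.4559  0.3758


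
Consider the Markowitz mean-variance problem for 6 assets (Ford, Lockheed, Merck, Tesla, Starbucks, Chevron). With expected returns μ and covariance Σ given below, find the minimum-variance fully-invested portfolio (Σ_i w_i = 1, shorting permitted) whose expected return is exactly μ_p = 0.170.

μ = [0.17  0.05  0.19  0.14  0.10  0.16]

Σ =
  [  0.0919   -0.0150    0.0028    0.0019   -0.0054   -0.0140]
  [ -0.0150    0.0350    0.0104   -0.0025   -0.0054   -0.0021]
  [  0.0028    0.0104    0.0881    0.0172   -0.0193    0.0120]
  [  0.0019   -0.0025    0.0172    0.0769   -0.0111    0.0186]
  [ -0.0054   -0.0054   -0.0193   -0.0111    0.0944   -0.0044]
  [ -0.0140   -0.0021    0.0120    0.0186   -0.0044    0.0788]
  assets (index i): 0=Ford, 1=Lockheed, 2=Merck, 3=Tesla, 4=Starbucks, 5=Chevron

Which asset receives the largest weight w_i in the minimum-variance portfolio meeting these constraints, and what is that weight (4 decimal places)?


Merck (0.3042)

p=Σ⁻¹μ = [2.6333  2.5784  1.6631  1.2321  1.9417  2.1314]
q=Σ⁻¹𝟙 = [20.2626  39.9809  5.5022  11.4835  17.2029  14.7679]
a=μᵀp=1.600250  b=𝟙ᵀp=12.179967  c=𝟙ᵀq=109.200143  D=ac−b²=26.395970
λ₁=(c·0.170−b)/D = (109.200143·0.170−12.179967)/26.395970 = 0.241857
λ₂=(a−b·0.170)/D = (1.600250−12.179967·0.170)/26.395970 = -0.017819
w* = 0.241857·p + -0.017819·q:
  w_0 = 0.241857·2.6333 + -0.017819·20.2626 = 0.2758  (Ford)
  w_1 = 0.241857·2.5784 + -0.017819·39.9809 = -0.0888  (Lockheed)
  w_2 = 0.241857·1.6631 + -0.017819·5.5022 = 0.3042  (Merck)
  w_3 = 0.241857·1.2321 + -0.017819·11.4835 = 0.0934  (Tesla)
  w_4 = 0.241857·1.9417 + -0.017819·17.2029 = 0.1631  (Starbucks)
  w_5 = 0.241857·2.1314 + -0.017819·14.7679 = 0.2523  (Chevron)
Σw_i=1.0000  μᵀw=0.1700
σ²=wᵀΣw=λ₁·μ_p+λ₂ = 0.241857·0.170 + -0.017819 = 0.023297 ≈ 0.0233


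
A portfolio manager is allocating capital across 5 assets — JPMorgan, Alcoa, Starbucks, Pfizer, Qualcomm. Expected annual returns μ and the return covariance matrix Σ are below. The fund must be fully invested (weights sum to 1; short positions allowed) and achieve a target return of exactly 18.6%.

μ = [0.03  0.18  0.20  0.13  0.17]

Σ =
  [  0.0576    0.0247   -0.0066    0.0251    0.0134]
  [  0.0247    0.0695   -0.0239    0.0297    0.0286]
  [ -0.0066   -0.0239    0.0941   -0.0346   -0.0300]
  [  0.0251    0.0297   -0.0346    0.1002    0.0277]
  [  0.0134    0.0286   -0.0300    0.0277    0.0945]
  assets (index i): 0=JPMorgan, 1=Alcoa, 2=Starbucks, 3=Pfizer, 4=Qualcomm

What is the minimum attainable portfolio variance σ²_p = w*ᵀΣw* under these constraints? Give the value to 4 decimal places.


g=Σ⁻¹μ = [-1.4600  3.0091  3.9860  1.6268  1.8838]
h=Σ⁻¹𝟙 = [9.0894  10.2050  20.3409  8.9250  10.0459]
a=μᵀg=1.826783  b=𝟙ᵀg=9.045821  c=𝟙ᵀh=58.606278  D=ac−b²=25.234062
λ₁=(c·0.186−b)/D = (58.606278·0.186−9.045821)/25.234062 = 0.073510
λ₂=(a−b·0.186)/D = (1.826783−9.045821·0.186)/25.234062 = 0.005717
w* = 0.073510·g + 0.005717·h:
  w_0 = 0.073510·-1.4600 + 0.005717·9.0894 = -0.0554  (JPMorgan)
  w_1 = 0.073510·3.0091 + 0.005717·10.2050 = 0.2795  (Alcoa)
  w_2 = 0.073510·3.9860 + 0.005717·20.3409 = 0.4093  (Starbucks)
  w_3 = 0.073510·1.6268 + 0.005717·8.9250 = 0.1706  (Pfizer)
  w_4 = 0.073510·1.8838 + 0.005717·10.0459 = 0.1959  (Qualcomm)
Σw_i=1.0000  μᵀw=0.1860
σ²=wᵀΣw=λ₁·μ_p+λ₂ = 0.073510·0.186 + 0.005717 = 0.019390 ≈ 0.0194

0.0194


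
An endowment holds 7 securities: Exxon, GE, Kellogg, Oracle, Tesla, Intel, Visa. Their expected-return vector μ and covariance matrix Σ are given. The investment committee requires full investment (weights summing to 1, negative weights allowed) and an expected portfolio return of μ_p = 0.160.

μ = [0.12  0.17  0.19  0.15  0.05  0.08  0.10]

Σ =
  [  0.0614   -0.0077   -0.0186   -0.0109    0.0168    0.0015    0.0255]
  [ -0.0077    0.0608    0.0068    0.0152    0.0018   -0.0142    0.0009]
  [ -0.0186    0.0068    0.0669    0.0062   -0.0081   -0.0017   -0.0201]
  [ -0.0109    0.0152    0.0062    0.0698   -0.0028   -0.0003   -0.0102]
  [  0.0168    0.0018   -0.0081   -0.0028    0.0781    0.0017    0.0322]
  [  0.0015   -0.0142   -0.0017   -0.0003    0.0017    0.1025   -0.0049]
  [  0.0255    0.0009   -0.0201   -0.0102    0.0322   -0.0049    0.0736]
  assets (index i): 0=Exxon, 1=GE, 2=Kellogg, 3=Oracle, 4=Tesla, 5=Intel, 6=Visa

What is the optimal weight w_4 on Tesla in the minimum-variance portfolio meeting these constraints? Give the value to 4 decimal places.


x=Σ⁻¹μ = [3.0968  2.5415  3.7890  1.9985  -0.3992  1.2498  1.8243]
y=Σ⁻¹𝟙 = [20.4747  15.5227  22.5961  14.2997  5.2709  12.5569  12.9860]
a=μᵀx=2.085822  b=𝟙ᵀx=14.100728  c=𝟙ᵀy=103.706960  D=ac−b²=17.483713
λ₁=(c·0.160−b)/D = (103.706960·0.160−14.100728)/17.483713 = 0.142555
λ₂=(a−b·0.160)/D = (2.085822−14.100728·0.160)/17.483713 = -0.009740
w* = 0.142555·x + -0.009740·y:
  w_0 = 0.142555·3.0968 + -0.009740·20.4747 = 0.2420  (Exxon)
  w_1 = 0.142555·2.5415 + -0.009740·15.5227 = 0.2111  (GE)
  w_2 = 0.142555·3.7890 + -0.009740·22.5961 = 0.3201  (Kellogg)
  w_3 = 0.142555·1.9985 + -0.009740·14.2997 = 0.1456  (Oracle)
  w_4 = 0.142555·-0.3992 + -0.009740·5.2709 = -0.1083  (Tesla)
  w_5 = 0.142555·1.2498 + -0.009740·12.5569 = 0.0559  (Intel)
  w_6 = 0.142555·1.8243 + -0.009740·12.9860 = 0.1336  (Visa)
Σw_i=1.0000  μᵀw=0.1600
σ²=wᵀΣw=λ₁·μ_p+λ₂ = 0.142555·0.160 + -0.009740 = 0.013069 ≈ 0.0131

-0.1083


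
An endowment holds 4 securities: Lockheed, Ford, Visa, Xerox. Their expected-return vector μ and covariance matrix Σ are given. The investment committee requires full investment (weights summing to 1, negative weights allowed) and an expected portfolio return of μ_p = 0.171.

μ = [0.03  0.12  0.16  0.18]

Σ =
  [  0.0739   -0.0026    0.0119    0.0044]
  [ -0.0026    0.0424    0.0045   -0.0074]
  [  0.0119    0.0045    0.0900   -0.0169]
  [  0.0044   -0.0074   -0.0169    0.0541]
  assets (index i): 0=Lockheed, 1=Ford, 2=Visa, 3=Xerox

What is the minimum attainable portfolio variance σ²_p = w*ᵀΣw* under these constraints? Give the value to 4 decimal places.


0.0187

g=Σ⁻¹μ = [-0.1492  3.3555  2.4890  4.5758]
h=Σ⁻¹𝟙 = [10.8721  27.2998  13.0821  25.4208]
a=μᵀg=1.620060  b=𝟙ᵀg=10.271025  c=𝟙ᵀh=76.674870  D=ac−b²=18.723961
λ₁=(c·0.171−b)/D = (76.674870·0.171−10.271025)/18.723961 = 0.151698
λ₂=(a−b·0.171)/D = (1.620060−10.271025·0.171)/18.723961 = -0.007279
w* = 0.151698·g + -0.007279·h:
  w_0 = 0.151698·-0.1492 + -0.007279·10.8721 = -0.1018  (Lockheed)
  w_1 = 0.151698·3.3555 + -0.007279·27.2998 = 0.3103  (Ford)
  w_2 = 0.151698·2.4890 + -0.007279·13.0821 = 0.2824  (Visa)
  w_3 = 0.151698·4.5758 + -0.007279·25.4208 = 0.5091  (Xerox)
Σw_i=1.0000  μᵀw=0.1710
σ²=wᵀΣw=λ₁·μ_p+λ₂ = 0.151698·0.171 + -0.007279 = 0.018662 ≈ 0.0187


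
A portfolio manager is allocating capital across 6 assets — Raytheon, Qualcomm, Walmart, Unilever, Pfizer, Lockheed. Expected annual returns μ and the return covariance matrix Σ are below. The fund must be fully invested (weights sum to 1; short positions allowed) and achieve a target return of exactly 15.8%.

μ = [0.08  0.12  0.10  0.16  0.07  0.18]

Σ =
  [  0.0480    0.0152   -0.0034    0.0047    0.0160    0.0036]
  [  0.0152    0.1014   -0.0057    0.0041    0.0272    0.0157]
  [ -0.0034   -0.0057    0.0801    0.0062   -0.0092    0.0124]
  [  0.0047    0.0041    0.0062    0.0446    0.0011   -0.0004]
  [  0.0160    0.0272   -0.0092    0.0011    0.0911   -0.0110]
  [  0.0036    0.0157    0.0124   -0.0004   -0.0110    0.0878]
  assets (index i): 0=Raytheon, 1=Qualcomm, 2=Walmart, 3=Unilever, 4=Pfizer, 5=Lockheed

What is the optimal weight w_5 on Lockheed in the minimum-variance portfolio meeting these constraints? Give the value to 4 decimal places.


g=Σ⁻¹μ = [0.8561  0.4678  0.8493  3.3347  0.7559  1.9213]
h=Σ⁻¹𝟙 = [14.8188  3.4700  11.4721  18.8009  9.4545  9.8114]
a=μᵀg=1.141859  b=𝟙ᵀg=8.185131  c=𝟙ᵀh=67.827757  D=ac−b²=10.453389
λ₁=(c·0.158−b)/D = (67.827757·0.158−8.185131)/10.453389 = 0.242185
λ₂=(a−b·0.158)/D = (1.141859−8.185131·0.158)/10.453389 = -0.014483
w* = 0.242185·g + -0.014483·h:
  w_0 = 0.242185·0.8561 + -0.014483·14.8188 = -0.0073  (Raytheon)
  w_1 = 0.242185·0.4678 + -0.014483·3.4700 = 0.0630  (Qualcomm)
  w_2 = 0.242185·0.8493 + -0.014483·11.4721 = 0.0395  (Walmart)
  w_3 = 0.242185·3.3347 + -0.014483·18.8009 = 0.5353  (Unilever)
  w_4 = 0.242185·0.7559 + -0.014483·9.4545 = 0.0461  (Pfizer)
  w_5 = 0.242185·1.9213 + -0.014483·9.8114 = 0.3232  (Lockheed)
Σw_i=1.0000  μᵀw=0.1580
σ²=wᵀΣw=λ₁·μ_p+λ₂ = 0.242185·0.158 + -0.014483 = 0.023783 ≈ 0.0238

0.3232


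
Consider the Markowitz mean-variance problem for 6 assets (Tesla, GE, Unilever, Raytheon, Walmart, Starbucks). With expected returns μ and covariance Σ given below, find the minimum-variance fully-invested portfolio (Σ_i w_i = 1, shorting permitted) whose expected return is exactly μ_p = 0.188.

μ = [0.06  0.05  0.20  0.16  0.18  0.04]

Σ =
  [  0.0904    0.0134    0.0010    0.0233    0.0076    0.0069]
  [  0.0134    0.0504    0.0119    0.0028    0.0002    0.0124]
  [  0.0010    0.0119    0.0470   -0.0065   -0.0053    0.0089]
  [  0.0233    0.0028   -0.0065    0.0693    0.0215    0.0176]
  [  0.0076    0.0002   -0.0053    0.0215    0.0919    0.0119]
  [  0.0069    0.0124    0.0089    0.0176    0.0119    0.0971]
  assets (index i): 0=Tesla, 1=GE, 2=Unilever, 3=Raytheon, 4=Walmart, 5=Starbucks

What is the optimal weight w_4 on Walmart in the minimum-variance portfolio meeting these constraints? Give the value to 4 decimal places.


u=Σ⁻¹μ = [-0.0966  -0.1276  4.9542  2.4337  1.7710  -0.6771]
v=Σ⁻¹𝟙 = [5.3456  12.2500  19.7944  10.3957  8.6567  3.5949]
a=μᵀu=1.659732  b=𝟙ᵀu=8.257425  c=𝟙ᵀv=60.037263  D=ac−b²=31.460708
λ₁=(c·0.188−b)/D = (60.037263·0.188−8.257425)/31.460708 = 0.096297
λ₂=(a−b·0.188)/D = (1.659732−8.257425·0.188)/31.460708 = 0.003412
w* = 0.096297·u + 0.003412·v:
  w_0 = 0.096297·-0.0966 + 0.003412·5.3456 = 0.0089  (Tesla)
  w_1 = 0.096297·-0.1276 + 0.003412·12.2500 = 0.0295  (GE)
  w_2 = 0.096297·4.9542 + 0.003412·19.7944 = 0.5446  (Unilever)
  w_3 = 0.096297·2.4337 + 0.003412·10.3957 = 0.2698  (Raytheon)
  w_4 = 0.096297·1.7710 + 0.003412·8.6567 = 0.2001  (Walmart)
  w_5 = 0.096297·-0.6771 + 0.003412·3.5949 = -0.0529  (Starbucks)
Σw_i=1.0000  μᵀw=0.1880
σ²=wᵀΣw=λ₁·μ_p+λ₂ = 0.096297·0.188 + 0.003412 = 0.021516 ≈ 0.0215

0.2001


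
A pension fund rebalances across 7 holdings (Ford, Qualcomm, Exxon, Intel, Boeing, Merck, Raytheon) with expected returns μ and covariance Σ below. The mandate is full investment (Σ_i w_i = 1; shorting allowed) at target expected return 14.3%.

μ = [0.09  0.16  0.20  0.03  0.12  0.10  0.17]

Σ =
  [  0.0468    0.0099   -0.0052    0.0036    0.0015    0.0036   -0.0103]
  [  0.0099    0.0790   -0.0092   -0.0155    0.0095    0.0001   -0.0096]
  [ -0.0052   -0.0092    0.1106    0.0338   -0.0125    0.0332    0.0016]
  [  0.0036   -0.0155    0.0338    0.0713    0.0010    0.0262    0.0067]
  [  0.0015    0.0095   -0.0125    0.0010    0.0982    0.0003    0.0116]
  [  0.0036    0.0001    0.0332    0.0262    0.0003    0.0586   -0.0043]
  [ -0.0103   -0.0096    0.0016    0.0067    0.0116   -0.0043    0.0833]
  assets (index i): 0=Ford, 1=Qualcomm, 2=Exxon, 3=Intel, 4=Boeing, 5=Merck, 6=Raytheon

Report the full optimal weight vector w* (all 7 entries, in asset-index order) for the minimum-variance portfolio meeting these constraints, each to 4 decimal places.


x=Σ⁻¹μ = [2.2483  2.0093  2.1436  -0.8541  0.9781  0.9100  2.4887]
y=Σ⁻¹𝟙 = [20.9878  13.1749  6.5096  7.6894  7.5581  9.6759  14.8218]
a=μᵀx=1.558358  b=𝟙ᵀx=9.923748  c=𝟙ᵀy=80.417496  D=ac−b²=26.838454
λ₁=(c·0.143−b)/D = (80.417496·0.143−9.923748)/26.838454 = 0.058720
λ₂=(a−b·0.143)/D = (1.558358−9.923748·0.143)/26.838454 = 0.005189
w* = 0.058720·x + 0.005189·y:
  w_0 = 0.058720·2.2483 + 0.005189·20.9878 = 0.2409  (Ford)
  w_1 = 0.058720·2.0093 + 0.005189·13.1749 = 0.1863  (Qualcomm)
  w_2 = 0.058720·2.1436 + 0.005189·6.5096 = 0.1596  (Exxon)
  w_3 = 0.058720·-0.8541 + 0.005189·7.6894 = -0.0103  (Intel)
  w_4 = 0.058720·0.9781 + 0.005189·7.5581 = 0.0967  (Boeing)
  w_5 = 0.058720·0.9100 + 0.005189·9.6759 = 0.1036  (Merck)
  w_6 = 0.058720·2.4887 + 0.005189·14.8218 = 0.2230  (Raytheon)
Σw_i=1.0000  μᵀw=0.1430
σ²=wᵀΣw=λ₁·μ_p+λ₂ = 0.058720·0.143 + 0.005189 = 0.013586 ≈ 0.0136

0.2409  0.1863  0.1596  -0.0103  0.0967  0.1036  0.2230


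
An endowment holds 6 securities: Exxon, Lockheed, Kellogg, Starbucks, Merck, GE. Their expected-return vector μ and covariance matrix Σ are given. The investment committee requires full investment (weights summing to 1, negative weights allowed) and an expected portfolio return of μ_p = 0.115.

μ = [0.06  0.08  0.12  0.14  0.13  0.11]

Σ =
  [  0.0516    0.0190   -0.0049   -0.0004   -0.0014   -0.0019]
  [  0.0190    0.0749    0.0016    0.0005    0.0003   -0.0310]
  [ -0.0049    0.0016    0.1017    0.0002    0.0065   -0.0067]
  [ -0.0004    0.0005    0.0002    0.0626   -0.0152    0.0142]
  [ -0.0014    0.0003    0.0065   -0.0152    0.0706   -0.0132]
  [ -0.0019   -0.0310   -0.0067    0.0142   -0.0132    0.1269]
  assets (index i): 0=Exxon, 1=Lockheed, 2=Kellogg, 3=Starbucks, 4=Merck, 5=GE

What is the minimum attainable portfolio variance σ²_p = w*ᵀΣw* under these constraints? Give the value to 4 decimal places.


0.0118

x=Σ⁻¹μ = [0.9274  1.2915  1.1185  2.5642  2.5337  1.2319]
y=Σ⁻¹𝟙 = [16.3642  13.7750  9.9075  17.9739  19.6399  12.0450]
a=μᵀx=1.117063  b=𝟙ᵀx=9.667227  c=𝟙ᵀy=89.705440  D=ac−b²=6.751380
λ₁=(c·0.115−b)/D = (89.705440·0.115−9.667227)/6.751380 = 0.096113
λ₂=(a−b·0.115)/D = (1.117063−9.667227·0.115)/6.751380 = 0.000790
w* = 0.096113·x + 0.000790·y:
  w_0 = 0.096113·0.9274 + 0.000790·16.3642 = 0.1021  (Exxon)
  w_1 = 0.096113·1.2915 + 0.000790·13.7750 = 0.1350  (Lockheed)
  w_2 = 0.096113·1.1185 + 0.000790·9.9075 = 0.1153  (Kellogg)
  w_3 = 0.096113·2.5642 + 0.000790·17.9739 = 0.2607  (Starbucks)
  w_4 = 0.096113·2.5337 + 0.000790·19.6399 = 0.2590  (Merck)
  w_5 = 0.096113·1.2319 + 0.000790·12.0450 = 0.1279  (GE)
Σw_i=1.0000  μᵀw=0.1150
σ²=wᵀΣw=λ₁·μ_p+λ₂ = 0.096113·0.115 + 0.000790 = 0.011843 ≈ 0.0118
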